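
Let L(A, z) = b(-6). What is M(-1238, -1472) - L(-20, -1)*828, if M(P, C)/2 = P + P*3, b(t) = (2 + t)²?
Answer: -23152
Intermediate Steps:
M(P, C) = 8*P (M(P, C) = 2*(P + P*3) = 2*(P + 3*P) = 2*(4*P) = 8*P)
L(A, z) = 16 (L(A, z) = (2 - 6)² = (-4)² = 16)
M(-1238, -1472) - L(-20, -1)*828 = 8*(-1238) - 16*828 = -9904 - 1*13248 = -9904 - 13248 = -23152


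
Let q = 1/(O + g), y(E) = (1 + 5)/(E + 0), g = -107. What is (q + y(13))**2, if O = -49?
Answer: 5041/24336 ≈ 0.20714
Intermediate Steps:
y(E) = 6/E
q = -1/156 (q = 1/(-49 - 107) = 1/(-156) = -1/156 ≈ -0.0064103)
(q + y(13))**2 = (-1/156 + 6/13)**2 = (71/156)**2 = 5041/24336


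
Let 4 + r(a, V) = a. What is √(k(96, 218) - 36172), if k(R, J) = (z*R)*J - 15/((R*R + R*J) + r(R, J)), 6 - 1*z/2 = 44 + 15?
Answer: I*√515283963928345/15118 ≈ 1501.5*I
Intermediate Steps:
r(a, V) = -4 + a
z = -106 (z = 12 - 2*(44 + 15) = 12 - 2*59 = 12 - 118 = -106)
k(R, J) = -15/(-4 + R + R² + J*R) - 106*J*R (k(R, J) = (-106*R)*J - 15/((R*R + R*J) + (-4 + R)) = -106*J*R - 15/((R² + J*R) + (-4 + R)) = -106*J*R - 15/(-4 + R + R² + J*R) = -15/(-4 + R + R² + J*R) - 106*J*R)
√(k(96, 218) - 36172) = √((-15 - 106*218*96³ - 106*218²*96² - 106*218*96*(-4 + 96))/(-4 + 96 + 96² + 218*96) - 36172) = √((-15 - 106*218*884736 - 106*47524*9216 - 106*218*96*92)/(-4 + 96 + 9216 + 20928) - 36172) = √((-15 - 20444479488 - 46426005504 - 204089856)/30236 - 36172) = √((1/30236)*(-67074574863) - 36172) = √(-67074574863/30236 - 36172) = √(-68168271455/30236) = I*√515283963928345/15118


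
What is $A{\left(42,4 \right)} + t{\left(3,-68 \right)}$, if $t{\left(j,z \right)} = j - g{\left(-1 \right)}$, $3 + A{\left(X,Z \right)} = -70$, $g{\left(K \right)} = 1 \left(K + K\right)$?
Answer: $-68$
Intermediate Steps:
$g{\left(K \right)} = 2 K$ ($g{\left(K \right)} = 1 \cdot 2 K = 2 K$)
$A{\left(X,Z \right)} = -73$ ($A{\left(X,Z \right)} = -3 - 70 = -73$)
$t{\left(j,z \right)} = 2 + j$ ($t{\left(j,z \right)} = j - 2 \left(-1\right) = j - -2 = j + 2 = 2 + j$)
$A{\left(42,4 \right)} + t{\left(3,-68 \right)} = -73 + \left(2 + 3\right) = -73 + 5 = -68$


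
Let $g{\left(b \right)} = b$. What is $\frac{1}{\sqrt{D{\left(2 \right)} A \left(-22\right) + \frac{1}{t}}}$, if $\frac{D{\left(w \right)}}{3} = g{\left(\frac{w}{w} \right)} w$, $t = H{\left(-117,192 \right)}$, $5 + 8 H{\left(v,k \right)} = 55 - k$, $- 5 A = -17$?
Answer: $- \frac{i \sqrt{3535445}}{39836} \approx - 0.0472 i$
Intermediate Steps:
$A = \frac{17}{5}$ ($A = \left(- \frac{1}{5}\right) \left(-17\right) = \frac{17}{5} \approx 3.4$)
$H{\left(v,k \right)} = \frac{25}{4} - \frac{k}{8}$ ($H{\left(v,k \right)} = - \frac{5}{8} + \frac{55 - k}{8} = - \frac{5}{8} - \left(- \frac{55}{8} + \frac{k}{8}\right) = \frac{25}{4} - \frac{k}{8}$)
$t = - \frac{71}{4}$ ($t = \frac{25}{4} - 24 = - \frac{71}{4} \approx -17.75$)
$D{\left(w \right)} = 3 w$ ($D{\left(w \right)} = 3 \frac{w}{w} w = 3 \cdot 1 w = 3 w$)
$\frac{1}{\sqrt{D{\left(2 \right)} A \left(-22\right) + \frac{1}{t}}} = \frac{1}{\sqrt{3 \cdot 2 \cdot \frac{17}{5} \left(-22\right) + \frac{1}{- \frac{71}{4}}}} = \frac{1}{\sqrt{6 \cdot \frac{17}{5} \left(-22\right) - \frac{4}{71}}} = \frac{1}{\sqrt{\frac{102}{5} \left(-22\right) - \frac{4}{71}}} = \frac{1}{\sqrt{- \frac{2244}{5} - \frac{4}{71}}} = \frac{1}{\sqrt{- \frac{159344}{355}}} = \frac{1}{\frac{4}{355} i \sqrt{3535445}} = - \frac{i \sqrt{3535445}}{39836}$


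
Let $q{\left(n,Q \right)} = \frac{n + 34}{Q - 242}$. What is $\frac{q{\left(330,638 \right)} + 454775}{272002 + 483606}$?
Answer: $\frac{5627852}{9350649} \approx 0.60187$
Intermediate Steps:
$q{\left(n,Q \right)} = \frac{34 + n}{-242 + Q}$
$\frac{q{\left(330,638 \right)} + 454775}{272002 + 483606} = \frac{\frac{34 + 330}{-242 + 638} + 454775}{272002 + 483606} = \frac{\frac{1}{396} \cdot 364 + 454775}{755608} = \left(\frac{1}{396} \cdot 364 + 454775\right) \frac{1}{755608} = \left(\frac{91}{99} + 454775\right) \frac{1}{755608} = \frac{45022816}{99} \cdot \frac{1}{755608} = \frac{5627852}{9350649}$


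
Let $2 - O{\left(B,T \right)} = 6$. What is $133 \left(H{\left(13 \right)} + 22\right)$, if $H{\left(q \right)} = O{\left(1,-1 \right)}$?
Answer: $2394$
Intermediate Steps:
$O{\left(B,T \right)} = -4$ ($O{\left(B,T \right)} = 2 - 6 = -4$)
$H{\left(q \right)} = -4$
$133 \left(H{\left(13 \right)} + 22\right) = 133 \left(-4 + 22\right) = 133 \cdot 18 = 2394$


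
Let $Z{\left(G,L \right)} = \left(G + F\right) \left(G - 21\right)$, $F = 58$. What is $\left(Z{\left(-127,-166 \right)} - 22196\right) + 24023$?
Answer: $12039$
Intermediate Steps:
$Z{\left(G,L \right)} = \left(-21 + G\right) \left(58 + G\right)$ ($Z{\left(G,L \right)} = \left(G + 58\right) \left(G - 21\right) = \left(58 + G\right) \left(-21 + G\right) = \left(-21 + G\right) \left(58 + G\right)$)
$\left(Z{\left(-127,-166 \right)} - 22196\right) + 24023 = \left(\left(-1218 + \left(-127\right)^{2} + 37 \left(-127\right)\right) - 22196\right) + 24023 = \left(\left(-1218 + 16129 - 4699\right) - 22196\right) + 24023 = \left(10212 - 22196\right) + 24023 = -11984 + 24023 = 12039$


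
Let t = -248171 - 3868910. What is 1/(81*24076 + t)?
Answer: -1/2166925 ≈ -4.6148e-7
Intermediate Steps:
t = -4117081
1/(81*24076 + t) = 1/(81*24076 - 4117081) = 1/(1950156 - 4117081) = 1/(-2166925) = -1/2166925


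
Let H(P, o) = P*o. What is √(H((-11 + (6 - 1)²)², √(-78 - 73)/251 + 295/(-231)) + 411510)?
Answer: √(28215741891810 + 53574444*I*√151)/8283 ≈ 641.29 + 0.0074814*I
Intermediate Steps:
√(H((-11 + (6 - 1)²)², √(-78 - 73)/251 + 295/(-231)) + 411510) = √((-11 + (6 - 1)²)²*(√(-78 - 73)/251 + 295/(-231)) + 411510) = √((-11 + 5²)²*(√(-151)*(1/251) + 295*(-1/231)) + 411510) = √((-11 + 25)²*((I*√151)*(1/251) - 295/231) + 411510) = √(14²*(I*√151/251 - 295/231) + 411510) = √(196*(-295/231 + I*√151/251) + 411510) = √((-8260/33 + 196*I*√151/251) + 411510) = √(13571570/33 + 196*I*√151/251)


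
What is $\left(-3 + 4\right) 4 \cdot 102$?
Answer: $408$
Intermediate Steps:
$\left(-3 + 4\right) 4 \cdot 102 = 1 \cdot 4 \cdot 102 = 4 \cdot 102 = 408$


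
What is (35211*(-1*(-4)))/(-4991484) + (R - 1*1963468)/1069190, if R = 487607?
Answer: -626443797007/444737064830 ≈ -1.4086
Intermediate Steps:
(35211*(-1*(-4)))/(-4991484) + (R - 1*1963468)/1069190 = (35211*(-1*(-4)))/(-4991484) + (487607 - 1*1963468)/1069190 = (35211*4)*(-1/4991484) + (487607 - 1963468)*(1/1069190) = 140844*(-1/4991484) - 1475861*1/1069190 = -11737/415957 - 1475861/1069190 = -626443797007/444737064830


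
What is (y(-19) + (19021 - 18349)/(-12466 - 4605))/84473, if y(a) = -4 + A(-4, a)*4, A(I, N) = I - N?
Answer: 955304/1442038583 ≈ 0.00066247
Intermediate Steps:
y(a) = -20 - 4*a (y(a) = -4 + (-4 - a)*4 = -4 + (-16 - 4*a) = -20 - 4*a)
(y(-19) + (19021 - 18349)/(-12466 - 4605))/84473 = ((-20 - 4*(-19)) + (19021 - 18349)/(-12466 - 4605))/84473 = ((-20 + 76) + 672/(-17071))*(1/84473) = (56 + 672*(-1/17071))*(1/84473) = (56 - 672/17071)*(1/84473) = (955304/17071)*(1/84473) = 955304/1442038583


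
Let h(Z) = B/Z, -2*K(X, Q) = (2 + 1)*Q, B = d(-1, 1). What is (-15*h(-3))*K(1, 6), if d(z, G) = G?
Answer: -45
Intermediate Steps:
B = 1
K(X, Q) = -3*Q/2 (K(X, Q) = -(2 + 1)*Q/2 = -3*Q/2)
h(Z) = 1/Z
(-15*h(-3))*K(1, 6) = (-15/(-3))*(-3/2*6) = -15*(-⅓)*(-9) = 5*(-9) = -45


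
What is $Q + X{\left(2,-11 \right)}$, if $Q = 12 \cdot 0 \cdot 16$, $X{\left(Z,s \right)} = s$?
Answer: $-11$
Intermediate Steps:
$Q = 0$ ($Q = 0 \cdot 16 = 0$)
$Q + X{\left(2,-11 \right)} = 0 - 11 = -11$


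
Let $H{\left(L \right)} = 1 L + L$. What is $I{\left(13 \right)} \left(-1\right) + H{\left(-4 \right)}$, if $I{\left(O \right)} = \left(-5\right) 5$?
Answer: $17$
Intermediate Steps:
$H{\left(L \right)} = 2 L$ ($H{\left(L \right)} = L + L = 2 L$)
$I{\left(O \right)} = -25$
$I{\left(13 \right)} \left(-1\right) + H{\left(-4 \right)} = \left(-25\right) \left(-1\right) + 2 \left(-4\right) = 25 - 8 = 17$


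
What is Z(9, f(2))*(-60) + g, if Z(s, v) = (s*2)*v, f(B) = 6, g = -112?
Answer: -6592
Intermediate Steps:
Z(s, v) = 2*s*v (Z(s, v) = (2*s)*v = 2*s*v)
Z(9, f(2))*(-60) + g = (2*9*6)*(-60) - 112 = 108*(-60) - 112 = -6480 - 112 = -6592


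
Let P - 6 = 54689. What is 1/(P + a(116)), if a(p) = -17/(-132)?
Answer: 132/7219757 ≈ 1.8283e-5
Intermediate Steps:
P = 54695 (P = 6 + 54689 = 54695)
a(p) = 17/132 (a(p) = -17*(-1/132) = 17/132)
1/(P + a(116)) = 1/(54695 + 17/132) = 1/(7219757/132) = 132/7219757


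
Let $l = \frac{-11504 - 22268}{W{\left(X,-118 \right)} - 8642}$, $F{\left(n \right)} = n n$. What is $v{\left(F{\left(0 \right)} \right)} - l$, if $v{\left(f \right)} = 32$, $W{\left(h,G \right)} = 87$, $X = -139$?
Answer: $\frac{239988}{8555} \approx 28.052$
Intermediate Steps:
$F{\left(n \right)} = n^{2}$
$l = \frac{33772}{8555}$ ($l = \frac{-11504 - 22268}{87 - 8642} = - \frac{33772}{-8555} = \left(-33772\right) \left(- \frac{1}{8555}\right) = \frac{33772}{8555} \approx 3.9476$)
$v{\left(F{\left(0 \right)} \right)} - l = 32 - \frac{33772}{8555} = \frac{239988}{8555}$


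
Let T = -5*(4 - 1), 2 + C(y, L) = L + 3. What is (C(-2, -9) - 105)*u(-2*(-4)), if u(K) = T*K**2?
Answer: 108480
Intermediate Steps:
C(y, L) = 1 + L (C(y, L) = -2 + (L + 3) = -2 + (3 + L) = 1 + L)
T = -15 (T = -5*3 = -15)
u(K) = -15*K**2
(C(-2, -9) - 105)*u(-2*(-4)) = ((1 - 9) - 105)*(-15*(-2*(-4))**2) = (-8 - 105)*(-15*8**2) = -(-1695)*64 = -113*(-960) = 108480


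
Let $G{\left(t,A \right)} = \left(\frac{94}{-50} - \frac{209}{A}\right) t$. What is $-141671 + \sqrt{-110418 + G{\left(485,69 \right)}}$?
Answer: $-141671 + \frac{i \sqrt{13425884070}}{345} \approx -1.4167 \cdot 10^{5} + 335.86 i$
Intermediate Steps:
$G{\left(t,A \right)} = t \left(- \frac{47}{25} - \frac{209}{A}\right)$ ($G{\left(t,A \right)} = \left(94 \left(- \frac{1}{50}\right) - \frac{209}{A}\right) t = \left(- \frac{47}{25} - \frac{209}{A}\right) t = t \left(- \frac{47}{25} - \frac{209}{A}\right)$)
$-141671 + \sqrt{-110418 + G{\left(485,69 \right)}} = -141671 + \sqrt{-110418 - \frac{97 \left(5225 + 47 \cdot 69\right)}{5 \cdot 69}} = -141671 + \sqrt{-110418 - \frac{97}{5} \cdot \frac{1}{69} \left(5225 + 3243\right)} = -141671 + \sqrt{-110418 - \frac{97}{5} \cdot \frac{1}{69} \cdot 8468} = -141671 + \sqrt{-110418 - \frac{821396}{345}} = -141671 + \sqrt{- \frac{38915606}{345}} = -141671 + \frac{i \sqrt{13425884070}}{345}$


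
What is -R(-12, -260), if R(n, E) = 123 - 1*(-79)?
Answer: -202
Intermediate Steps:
R(n, E) = 202 (R(n, E) = 123 + 79 = 202)
-R(-12, -260) = -1*202 = -202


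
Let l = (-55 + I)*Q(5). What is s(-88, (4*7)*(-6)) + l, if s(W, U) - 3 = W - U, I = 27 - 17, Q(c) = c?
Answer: -142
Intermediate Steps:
I = 10
s(W, U) = 3 + W - U (s(W, U) = 3 + (W - U) = 3 + W - U)
l = -225 (l = (-55 + 10)*5 = -45*5 = -225)
s(-88, (4*7)*(-6)) + l = (3 - 88 - 4*7*(-6)) - 225 = (3 - 88 - 28*(-6)) - 225 = (3 - 88 - 1*(-168)) - 225 = (3 - 88 + 168) - 225 = 83 - 225 = -142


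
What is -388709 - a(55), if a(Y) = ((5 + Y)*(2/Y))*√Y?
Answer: -388709 - 24*√55/11 ≈ -3.8873e+5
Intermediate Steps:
a(Y) = 2*(5 + Y)/√Y (a(Y) = (2*(5 + Y)/Y)*√Y = 2*(5 + Y)/√Y)
-388709 - a(55) = -388709 - 2*(5 + 55)/√55 = -388709 - 2*√55/55*60 = -388709 - 24*√55/11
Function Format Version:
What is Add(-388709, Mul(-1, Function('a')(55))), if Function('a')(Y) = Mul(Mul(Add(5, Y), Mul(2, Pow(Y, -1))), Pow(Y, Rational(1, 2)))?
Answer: Add(-388709, Mul(Rational(-24, 11), Pow(55, Rational(1, 2)))) ≈ -3.8873e+5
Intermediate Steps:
Function('a')(Y) = Mul(2, Pow(Y, Rational(-1, 2)), Add(5, Y)) (Function('a')(Y) = Mul(Mul(2, Pow(Y, -1), Add(5, Y)), Pow(Y, Rational(1, 2))) = Mul(2, Pow(Y, Rational(-1, 2)), Add(5, Y)))
Add(-388709, Mul(-1, Function('a')(55))) = Add(-388709, Mul(-1, Mul(2, Pow(55, Rational(-1, 2)), Add(5, 55)))) = Add(-388709, Mul(-1, Mul(2, Mul(Rational(1, 55), Pow(55, Rational(1, 2))), 60))) = Add(-388709, Mul(-1, Mul(Rational(24, 11), Pow(55, Rational(1, 2))))) = Add(-388709, Mul(Rational(-24, 11), Pow(55, Rational(1, 2))))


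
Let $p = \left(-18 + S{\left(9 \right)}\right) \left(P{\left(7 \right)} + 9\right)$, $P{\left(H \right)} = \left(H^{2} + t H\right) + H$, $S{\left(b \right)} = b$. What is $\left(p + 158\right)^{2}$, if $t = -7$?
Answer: $196$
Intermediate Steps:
$P{\left(H \right)} = H^{2} - 6 H$ ($P{\left(H \right)} = \left(H^{2} - 7 H\right) + H = H^{2} - 6 H$)
$p = -144$ ($p = \left(-18 + 9\right) \left(7 \left(-6 + 7\right) + 9\right) = - 9 \left(7 \cdot 1 + 9\right) = - 9 \left(7 + 9\right) = \left(-9\right) 16 = -144$)
$\left(p + 158\right)^{2} = \left(-144 + 158\right)^{2} = 14^{2} = 196$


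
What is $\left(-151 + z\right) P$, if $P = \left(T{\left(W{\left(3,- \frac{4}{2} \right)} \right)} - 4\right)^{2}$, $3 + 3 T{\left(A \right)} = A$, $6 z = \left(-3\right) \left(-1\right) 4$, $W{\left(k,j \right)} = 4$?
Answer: $- \frac{18029}{9} \approx -2003.2$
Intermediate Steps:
$z = 2$ ($z = \frac{\left(-3\right) \left(-1\right) 4}{6} = \frac{3 \cdot 4}{6} = \frac{1}{6} \cdot 12 = 2$)
$T{\left(A \right)} = -1 + \frac{A}{3}$
$P = \frac{121}{9}$ ($P = \left(\left(-1 + \frac{1}{3} \cdot 4\right) - 4\right)^{2} = \left(\left(-1 + \frac{4}{3}\right) - 4\right)^{2} = \left(\frac{1}{3} - 4\right)^{2} = \left(- \frac{11}{3}\right)^{2} = \frac{121}{9} \approx 13.444$)
$\left(-151 + z\right) P = \left(-151 + 2\right) \frac{121}{9} = \left(-149\right) \frac{121}{9} = - \frac{18029}{9}$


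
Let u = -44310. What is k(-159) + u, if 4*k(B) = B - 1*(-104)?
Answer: -177295/4 ≈ -44324.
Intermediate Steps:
k(B) = 26 + B/4 (k(B) = (B - 1*(-104))/4 = (B + 104)/4 = (104 + B)/4 = 26 + B/4)
k(-159) + u = (26 + (¼)*(-159)) - 44310 = (26 - 159/4) - 44310 = -55/4 - 44310 = -177295/4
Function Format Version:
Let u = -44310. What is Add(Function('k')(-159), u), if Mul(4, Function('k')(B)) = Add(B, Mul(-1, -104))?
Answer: Rational(-177295, 4) ≈ -44324.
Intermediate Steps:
Function('k')(B) = Add(26, Mul(Rational(1, 4), B)) (Function('k')(B) = Mul(Rational(1, 4), Add(B, Mul(-1, -104))) = Mul(Rational(1, 4), Add(B, 104)) = Mul(Rational(1, 4), Add(104, B)) = Add(26, Mul(Rational(1, 4), B)))
Add(Function('k')(-159), u) = Add(Add(26, Mul(Rational(1, 4), -159)), -44310) = Add(Add(26, Rational(-159, 4)), -44310) = Add(Rational(-55, 4), -44310) = Rational(-177295, 4)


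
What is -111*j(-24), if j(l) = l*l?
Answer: -63936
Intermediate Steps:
j(l) = l**2
-111*j(-24) = -111*(-24)**2 = -111*576 = -63936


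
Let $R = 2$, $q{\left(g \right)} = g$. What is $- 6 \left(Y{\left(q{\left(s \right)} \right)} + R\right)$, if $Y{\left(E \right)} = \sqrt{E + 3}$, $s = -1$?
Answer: $-12 - 6 \sqrt{2} \approx -20.485$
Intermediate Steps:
$Y{\left(E \right)} = \sqrt{3 + E}$
$- 6 \left(Y{\left(q{\left(s \right)} \right)} + R\right) = - 6 \left(\sqrt{3 - 1} + 2\right) = - 6 \left(\sqrt{2} + 2\right) = - 6 \left(2 + \sqrt{2}\right) = -12 - 6 \sqrt{2}$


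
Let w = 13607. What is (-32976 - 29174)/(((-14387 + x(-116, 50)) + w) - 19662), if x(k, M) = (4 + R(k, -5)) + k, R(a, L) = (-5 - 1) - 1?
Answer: 62150/20561 ≈ 3.0227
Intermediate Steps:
R(a, L) = -7 (R(a, L) = -6 - 1 = -7)
x(k, M) = -3 + k (x(k, M) = (4 - 7) + k = -3 + k)
(-32976 - 29174)/(((-14387 + x(-116, 50)) + w) - 19662) = (-32976 - 29174)/(((-14387 + (-3 - 116)) + 13607) - 19662) = -62150/(((-14387 - 119) + 13607) - 19662) = -62150/((-14506 + 13607) - 19662) = -62150/(-899 - 19662) = -62150/(-20561) = -62150*(-1/20561) = 62150/20561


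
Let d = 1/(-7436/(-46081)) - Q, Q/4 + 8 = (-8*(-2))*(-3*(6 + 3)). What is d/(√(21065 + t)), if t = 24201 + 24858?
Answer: 13133441*√17531/260721032 ≈ 6.6697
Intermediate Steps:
t = 49059
Q = -1760 (Q = -32 + 4*((-8*(-2))*(-3*(6 + 3))) = -32 + 4*(16*(-3*9)) = -32 + 4*(16*(-27)) = -32 + 4*(-432) = -32 - 1728 = -1760)
d = 13133441/7436 (d = 1/(-7436/(-46081)) - 1*(-1760) = 1/(-7436*(-1/46081)) + 1760 = 1/(7436/46081) + 1760 = 46081/7436 + 1760 = 13133441/7436 ≈ 1766.2)
d/(√(21065 + t)) = 13133441/(7436*(√(21065 + 49059))) = 13133441/(7436*(√70124)) = 13133441/(7436*((2*√17531))) = 13133441*(√17531/35062)/7436 = 13133441*√17531/260721032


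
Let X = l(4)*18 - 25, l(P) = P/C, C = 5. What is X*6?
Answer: -318/5 ≈ -63.600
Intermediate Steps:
l(P) = P/5
X = -53/5 (X = ((1/5)*4)*18 - 25 = (4/5)*18 - 25 = 72/5 - 25 = -53/5 ≈ -10.600)
X*6 = -53/5*6 = -318/5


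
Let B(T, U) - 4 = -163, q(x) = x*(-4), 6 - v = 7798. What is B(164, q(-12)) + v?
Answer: -7951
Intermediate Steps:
v = -7792 (v = 6 - 1*7798 = 6 - 7798 = -7792)
q(x) = -4*x
B(T, U) = -159 (B(T, U) = 4 - 163 = -159)
B(164, q(-12)) + v = -159 - 7792 = -7951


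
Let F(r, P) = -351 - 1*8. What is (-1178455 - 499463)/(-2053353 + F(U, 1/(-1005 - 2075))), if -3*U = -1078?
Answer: 838959/1026856 ≈ 0.81702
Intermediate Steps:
U = 1078/3 (U = -⅓*(-1078) = 1078/3 ≈ 359.33)
F(r, P) = -359 (F(r, P) = -351 - 8 = -359)
(-1178455 - 499463)/(-2053353 + F(U, 1/(-1005 - 2075))) = (-1178455 - 499463)/(-2053353 - 359) = -1677918/(-2053712) = -1677918*(-1/2053712) = 838959/1026856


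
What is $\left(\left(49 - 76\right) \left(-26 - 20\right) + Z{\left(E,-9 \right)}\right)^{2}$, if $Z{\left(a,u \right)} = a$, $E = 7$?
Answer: $1560001$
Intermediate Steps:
$\left(\left(49 - 76\right) \left(-26 - 20\right) + Z{\left(E,-9 \right)}\right)^{2} = \left(\left(49 - 76\right) \left(-26 - 20\right) + 7\right)^{2} = \left(\left(-27\right) \left(-46\right) + 7\right)^{2} = \left(1242 + 7\right)^{2} = 1249^{2} = 1560001$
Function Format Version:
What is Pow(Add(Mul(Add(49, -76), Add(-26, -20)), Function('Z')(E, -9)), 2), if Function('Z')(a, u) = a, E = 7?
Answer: 1560001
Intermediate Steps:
Pow(Add(Mul(Add(49, -76), Add(-26, -20)), Function('Z')(E, -9)), 2) = Pow(Add(Mul(Add(49, -76), Add(-26, -20)), 7), 2) = Pow(Add(Mul(-27, -46), 7), 2) = Pow(Add(1242, 7), 2) = Pow(1249, 2) = 1560001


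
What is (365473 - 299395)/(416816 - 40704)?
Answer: 33039/188056 ≈ 0.17569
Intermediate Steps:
(365473 - 299395)/(416816 - 40704) = 66078/376112 = 66078*(1/376112) = 33039/188056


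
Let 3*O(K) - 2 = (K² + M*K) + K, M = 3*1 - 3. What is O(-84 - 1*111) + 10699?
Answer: 69929/3 ≈ 23310.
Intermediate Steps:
M = 0 (M = 3 - 3 = 0)
O(K) = ⅔ + K/3 + K²/3 (O(K) = ⅔ + ((K² + 0*K) + K)/3 = ⅔ + ((K² + 0) + K)/3 = ⅔ + (K² + K)/3 = ⅔ + (K + K²)/3 = ⅔ + (K/3 + K²/3) = ⅔ + K/3 + K²/3)
O(-84 - 1*111) + 10699 = (⅔ + (-84 - 1*111)/3 + (-84 - 1*111)²/3) + 10699 = (⅔ + (-84 - 111)/3 + (-84 - 111)²/3) + 10699 = (⅔ + (⅓)*(-195) + (⅓)*(-195)²) + 10699 = (⅔ - 65 + (⅓)*38025) + 10699 = (⅔ - 65 + 12675) + 10699 = 37832/3 + 10699 = 69929/3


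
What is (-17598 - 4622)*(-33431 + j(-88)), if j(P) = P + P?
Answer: 746747540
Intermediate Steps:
j(P) = 2*P
(-17598 - 4622)*(-33431 + j(-88)) = (-17598 - 4622)*(-33431 + 2*(-88)) = -22220*(-33431 - 176) = -22220*(-33607) = 746747540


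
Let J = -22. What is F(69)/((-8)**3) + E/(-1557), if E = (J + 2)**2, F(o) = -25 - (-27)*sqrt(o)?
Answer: -165875/797184 - 27*sqrt(69)/512 ≈ -0.64612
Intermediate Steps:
F(o) = -25 + 27*sqrt(o)
E = 400 (E = (-22 + 2)**2 = (-20)**2 = 400)
F(69)/((-8)**3) + E/(-1557) = (-25 + 27*sqrt(69))/((-8)**3) + 400/(-1557) = (-25 + 27*sqrt(69))/(-512) + 400*(-1/1557) = (-25 + 27*sqrt(69))*(-1/512) - 400/1557 = (25/512 - 27*sqrt(69)/512) - 400/1557 = -165875/797184 - 27*sqrt(69)/512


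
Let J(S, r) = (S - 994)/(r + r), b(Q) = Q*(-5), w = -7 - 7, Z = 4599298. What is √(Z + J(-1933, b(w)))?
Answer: √22536457755/70 ≈ 2144.6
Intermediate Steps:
w = -14
b(Q) = -5*Q
J(S, r) = (-994 + S)/(2*r) (J(S, r) = (-994 + S)/((2*r)) = (-994 + S)*(1/(2*r)) = (-994 + S)/(2*r))
√(Z + J(-1933, b(w))) = √(4599298 + (-994 - 1933)/(2*((-5*(-14))))) = √(4599298 + (½)*(-2927)/70) = √(4599298 + (½)*(1/70)*(-2927)) = √(4599298 - 2927/140) = √(643898793/140) = √22536457755/70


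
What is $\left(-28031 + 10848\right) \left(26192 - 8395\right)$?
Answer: $-305805851$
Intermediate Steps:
$\left(-28031 + 10848\right) \left(26192 - 8395\right) = \left(-17183\right) 17797 = -305805851$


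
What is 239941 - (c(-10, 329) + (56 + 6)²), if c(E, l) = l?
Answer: 235768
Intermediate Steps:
239941 - (c(-10, 329) + (56 + 6)²) = 239941 - (329 + (56 + 6)²) = 239941 - (329 + 62²) = 239941 - (329 + 3844) = 239941 - 1*4173 = 239941 - 4173 = 235768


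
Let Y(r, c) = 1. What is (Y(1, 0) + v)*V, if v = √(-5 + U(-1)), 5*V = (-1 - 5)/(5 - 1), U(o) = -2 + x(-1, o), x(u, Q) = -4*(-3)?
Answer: -3/10 - 3*√5/10 ≈ -0.97082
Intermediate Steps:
x(u, Q) = 12
U(o) = 10 (U(o) = -2 + 12 = 10)
V = -3/10 (V = ((-1 - 5)/(5 - 1))/5 = (-6/4)/5 = (-6*¼)/5 = (⅕)*(-3/2) = -3/10 ≈ -0.30000)
v = √5 (v = √(-5 + 10) = √5 ≈ 2.2361)
(Y(1, 0) + v)*V = (1 + √5)*(-3/10) = -3/10 - 3*√5/10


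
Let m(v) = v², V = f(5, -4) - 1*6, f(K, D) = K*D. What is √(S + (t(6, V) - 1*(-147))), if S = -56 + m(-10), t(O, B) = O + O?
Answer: √203 ≈ 14.248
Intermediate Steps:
f(K, D) = D*K
V = -26 (V = -4*5 - 1*6 = -20 - 6 = -26)
t(O, B) = 2*O
S = 44 (S = -56 + (-10)² = -56 + 100 = 44)
√(S + (t(6, V) - 1*(-147))) = √(44 + (2*6 - 1*(-147))) = √(44 + (12 + 147)) = √(44 + 159) = √203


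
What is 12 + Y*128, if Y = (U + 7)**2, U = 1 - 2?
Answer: 4620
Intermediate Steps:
U = -1
Y = 36 (Y = (-1 + 7)**2 = 6**2 = 36)
12 + Y*128 = 12 + 36*128 = 12 + 4608 = 4620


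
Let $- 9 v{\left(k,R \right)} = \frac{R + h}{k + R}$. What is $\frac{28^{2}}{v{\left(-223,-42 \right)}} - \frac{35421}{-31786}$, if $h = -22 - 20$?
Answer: $- \frac{707520939}{31786} \approx -22259.0$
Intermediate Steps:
$h = -42$
$v{\left(k,R \right)} = - \frac{-42 + R}{9 \left(R + k\right)}$ ($v{\left(k,R \right)} = - \frac{\left(R - 42\right) \frac{1}{k + R}}{9} = - \frac{\left(-42 + R\right) \frac{1}{R + k}}{9} = - \frac{\frac{1}{R + k} \left(-42 + R\right)}{9} = - \frac{-42 + R}{9 \left(R + k\right)}$)
$\frac{28^{2}}{v{\left(-223,-42 \right)}} - \frac{35421}{-31786} = \frac{28^{2}}{\frac{1}{9} \frac{1}{-42 - 223} \left(42 - -42\right)} - \frac{35421}{-31786} = \frac{784}{\frac{1}{9} \frac{1}{-265} \left(42 + 42\right)} - - \frac{35421}{31786} = \frac{784}{\frac{1}{9} \left(- \frac{1}{265}\right) 84} + \frac{35421}{31786} = \frac{784}{- \frac{28}{795}} + \frac{35421}{31786} = 784 \left(- \frac{795}{28}\right) + \frac{35421}{31786} = -22260 + \frac{35421}{31786} = - \frac{707520939}{31786}$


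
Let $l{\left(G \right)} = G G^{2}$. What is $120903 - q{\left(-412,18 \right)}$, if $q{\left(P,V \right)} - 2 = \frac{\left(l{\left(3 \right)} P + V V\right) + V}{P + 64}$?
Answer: $\frac{7010461}{58} \approx 1.2087 \cdot 10^{5}$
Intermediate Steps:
$l{\left(G \right)} = G^{3}$
$q{\left(P,V \right)} = 2 + \frac{V + V^{2} + 27 P}{64 + P}$ ($q{\left(P,V \right)} = 2 + \frac{\left(3^{3} P + V V\right) + V}{P + 64} = 2 + \frac{\left(27 P + V^{2}\right) + V}{64 + P} = 2 + \frac{\left(V^{2} + 27 P\right) + V}{64 + P} = 2 + \frac{V + V^{2} + 27 P}{64 + P}$)
$120903 - q{\left(-412,18 \right)} = 120903 - \frac{128 + 18 + 18^{2} + 29 \left(-412\right)}{64 - 412} = 120903 - \frac{128 + 18 + 324 - 11948}{-348} = 120903 - \left(- \frac{1}{348}\right) \left(-11478\right) = 120903 - \frac{1913}{58} = \frac{7010461}{58}$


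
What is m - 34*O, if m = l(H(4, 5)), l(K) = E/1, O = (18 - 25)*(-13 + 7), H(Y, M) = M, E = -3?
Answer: -1431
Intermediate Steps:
O = 42 (O = -7*(-6) = 42)
l(K) = -3 (l(K) = -3/1 = -3*1 = -3)
m = -3
m - 34*O = -3 - 34*42 = -3 - 1428 = -1431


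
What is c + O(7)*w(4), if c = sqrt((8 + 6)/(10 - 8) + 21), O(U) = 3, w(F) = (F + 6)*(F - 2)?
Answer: 60 + 2*sqrt(7) ≈ 65.292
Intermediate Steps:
w(F) = (-2 + F)*(6 + F) (w(F) = (6 + F)*(-2 + F) = (-2 + F)*(6 + F))
c = 2*sqrt(7) (c = sqrt(14/2 + 21) = sqrt(14*(1/2) + 21) = sqrt(7 + 21) = sqrt(28) = 2*sqrt(7) ≈ 5.2915)
c + O(7)*w(4) = 2*sqrt(7) + 3*(-12 + 4**2 + 4*4) = 2*sqrt(7) + 3*(-12 + 16 + 16) = 2*sqrt(7) + 3*20 = 2*sqrt(7) + 60 = 60 + 2*sqrt(7)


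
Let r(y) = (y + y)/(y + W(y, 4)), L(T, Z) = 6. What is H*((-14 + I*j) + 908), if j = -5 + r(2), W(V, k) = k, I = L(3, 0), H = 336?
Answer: 291648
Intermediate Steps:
I = 6
r(y) = 2*y/(4 + y) (r(y) = (y + y)/(y + 4) = (2*y)/(4 + y) = 2*y/(4 + y))
j = -13/3 (j = -5 + 2*2/(4 + 2) = -5 + 2*2/6 = -5 + 2*2*(⅙) = -5 + ⅔ = -13/3 ≈ -4.3333)
H*((-14 + I*j) + 908) = 336*((-14 + 6*(-13/3)) + 908) = 336*((-14 - 26) + 908) = 336*(-40 + 908) = 336*868 = 291648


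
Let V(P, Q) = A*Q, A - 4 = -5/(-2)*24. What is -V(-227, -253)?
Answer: 16192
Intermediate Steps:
A = 64 (A = 4 - 5/(-2)*24 = 4 - 5*(-½)*24 = 4 + (5/2)*24 = 4 + 60 = 64)
V(P, Q) = 64*Q
-V(-227, -253) = -64*(-253) = -1*(-16192) = 16192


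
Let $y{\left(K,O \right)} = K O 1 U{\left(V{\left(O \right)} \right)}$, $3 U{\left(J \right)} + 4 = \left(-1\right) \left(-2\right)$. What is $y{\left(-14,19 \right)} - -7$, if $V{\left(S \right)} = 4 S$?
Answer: $\frac{553}{3} \approx 184.33$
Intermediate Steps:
$U{\left(J \right)} = - \frac{2}{3}$ ($U{\left(J \right)} = - \frac{4}{3} + \frac{\left(-1\right) \left(-2\right)}{3} = - \frac{4}{3} + \frac{1}{3} \cdot 2 = - \frac{4}{3} + \frac{2}{3} = - \frac{2}{3}$)
$y{\left(K,O \right)} = - \frac{2 K O}{3}$ ($y{\left(K,O \right)} = K O 1 \left(- \frac{2}{3}\right) = K O \left(- \frac{2}{3}\right) = - \frac{2 K O}{3}$)
$y{\left(-14,19 \right)} - -7 = \left(- \frac{2}{3}\right) \left(-14\right) 19 - -7 = \frac{532}{3} + 7 = \frac{553}{3}$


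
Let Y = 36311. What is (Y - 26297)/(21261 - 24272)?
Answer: -10014/3011 ≈ -3.3258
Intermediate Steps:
(Y - 26297)/(21261 - 24272) = (36311 - 26297)/(21261 - 24272) = 10014/(-3011) = 10014*(-1/3011) = -10014/3011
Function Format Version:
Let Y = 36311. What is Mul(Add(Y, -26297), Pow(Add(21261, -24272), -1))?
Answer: Rational(-10014, 3011) ≈ -3.3258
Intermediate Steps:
Mul(Add(Y, -26297), Pow(Add(21261, -24272), -1)) = Mul(Add(36311, -26297), Pow(Add(21261, -24272), -1)) = Mul(10014, Pow(-3011, -1)) = Mul(10014, Rational(-1, 3011)) = Rational(-10014, 3011)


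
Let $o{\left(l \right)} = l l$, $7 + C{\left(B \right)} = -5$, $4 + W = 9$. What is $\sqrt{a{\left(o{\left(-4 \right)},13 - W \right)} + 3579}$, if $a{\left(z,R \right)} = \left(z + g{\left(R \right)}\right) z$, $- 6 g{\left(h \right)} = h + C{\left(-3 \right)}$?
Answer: $\frac{\sqrt{34611}}{3} \approx 62.013$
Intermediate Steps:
$W = 5$ ($W = -4 + 9 = 5$)
$C{\left(B \right)} = -12$ ($C{\left(B \right)} = -7 - 5 = -12$)
$o{\left(l \right)} = l^{2}$
$g{\left(h \right)} = 2 - \frac{h}{6}$ ($g{\left(h \right)} = - \frac{h - 12}{6} = - \frac{-12 + h}{6} = 2 - \frac{h}{6}$)
$a{\left(z,R \right)} = z \left(2 + z - \frac{R}{6}\right)$ ($a{\left(z,R \right)} = \left(z - \left(-2 + \frac{R}{6}\right)\right) z = \left(2 + z - \frac{R}{6}\right) z = z \left(2 + z - \frac{R}{6}\right)$)
$\sqrt{a{\left(o{\left(-4 \right)},13 - W \right)} + 3579} = \sqrt{\frac{\left(-4\right)^{2} \left(12 - \left(13 - 5\right) + 6 \left(-4\right)^{2}\right)}{6} + 3579} = \sqrt{\frac{1}{6} \cdot 16 \left(12 - \left(13 - 5\right) + 6 \cdot 16\right) + 3579} = \sqrt{\frac{1}{6} \cdot 16 \left(12 - 8 + 96\right) + 3579} = \sqrt{\frac{1}{6} \cdot 16 \cdot 100 + 3579} = \sqrt{\frac{800}{3} + 3579} = \sqrt{\frac{11537}{3}} = \frac{\sqrt{34611}}{3}$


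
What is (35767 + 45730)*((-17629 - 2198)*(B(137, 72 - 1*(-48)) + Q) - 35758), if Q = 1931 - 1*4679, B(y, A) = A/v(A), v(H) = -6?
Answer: 4469733770866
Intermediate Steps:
B(y, A) = -A/6 (B(y, A) = A/(-6) = A*(-1/6) = -A/6)
Q = -2748 (Q = 1931 - 4679 = -2748)
(35767 + 45730)*((-17629 - 2198)*(B(137, 72 - 1*(-48)) + Q) - 35758) = (35767 + 45730)*((-17629 - 2198)*(-(72 - 1*(-48))/6 - 2748) - 35758) = 81497*(-19827*(-(72 + 48)/6 - 2748) - 35758) = 81497*(-19827*(-1/6*120 - 2748) - 35758) = 81497*(-19827*(-20 - 2748) - 35758) = 81497*(-19827*(-2768) - 35758) = 81497*(54881136 - 35758) = 81497*54845378 = 4469733770866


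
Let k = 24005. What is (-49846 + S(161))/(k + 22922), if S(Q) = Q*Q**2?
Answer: 4123435/46927 ≈ 87.869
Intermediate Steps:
S(Q) = Q**3
(-49846 + S(161))/(k + 22922) = (-49846 + 161**3)/(24005 + 22922) = (-49846 + 4173281)/46927 = 4123435*(1/46927) = 4123435/46927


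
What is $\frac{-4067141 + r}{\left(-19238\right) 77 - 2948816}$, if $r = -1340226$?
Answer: $\frac{5407367}{4430142} \approx 1.2206$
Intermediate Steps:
$\frac{-4067141 + r}{\left(-19238\right) 77 - 2948816} = \frac{-4067141 - 1340226}{\left(-19238\right) 77 - 2948816} = - \frac{5407367}{-1481326 - 2948816} = - \frac{5407367}{-4430142} = \left(-5407367\right) \left(- \frac{1}{4430142}\right) = \frac{5407367}{4430142}$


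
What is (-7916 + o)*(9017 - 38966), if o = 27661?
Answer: -591343005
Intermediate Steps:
(-7916 + o)*(9017 - 38966) = (-7916 + 27661)*(9017 - 38966) = 19745*(-29949) = -591343005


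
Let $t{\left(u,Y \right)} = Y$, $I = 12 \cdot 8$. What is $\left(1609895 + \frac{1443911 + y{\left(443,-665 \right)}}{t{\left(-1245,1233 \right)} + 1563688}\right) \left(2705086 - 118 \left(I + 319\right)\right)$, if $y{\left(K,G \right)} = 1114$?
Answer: $\frac{6691712241930765120}{1564921} \approx 4.2761 \cdot 10^{12}$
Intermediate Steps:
$I = 96$
$\left(1609895 + \frac{1443911 + y{\left(443,-665 \right)}}{t{\left(-1245,1233 \right)} + 1563688}\right) \left(2705086 - 118 \left(I + 319\right)\right) = \left(1609895 + \frac{1443911 + 1114}{1233 + 1563688}\right) \left(2705086 - 118 \left(96 + 319\right)\right) = \left(1609895 + \frac{1445025}{1564921}\right) \left(2705086 - 48970\right) = \left(1609895 + 1445025 \cdot \frac{1}{1564921}\right) \left(2705086 - 48970\right) = \left(1609895 + \frac{1445025}{1564921}\right) 2656116 = \frac{2519359938320}{1564921} \cdot 2656116 = \frac{6691712241930765120}{1564921}$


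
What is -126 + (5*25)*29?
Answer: 3499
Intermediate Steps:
-126 + (5*25)*29 = -126 + 125*29 = -126 + 3625 = 3499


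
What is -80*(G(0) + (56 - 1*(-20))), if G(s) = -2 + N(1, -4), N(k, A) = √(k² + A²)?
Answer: -5920 - 80*√17 ≈ -6249.9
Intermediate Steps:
N(k, A) = √(A² + k²)
G(s) = -2 + √17 (G(s) = -2 + √((-4)² + 1²) = -2 + √(16 + 1) = -2 + √17)
-80*(G(0) + (56 - 1*(-20))) = -80*((-2 + √17) + (56 - 1*(-20))) = -80*((-2 + √17) + (56 + 20)) = -80*((-2 + √17) + 76) = -80*(74 + √17) = -5920 - 80*√17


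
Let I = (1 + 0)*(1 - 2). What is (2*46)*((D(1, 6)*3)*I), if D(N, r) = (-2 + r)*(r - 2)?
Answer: -4416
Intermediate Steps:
D(N, r) = (-2 + r)² (D(N, r) = (-2 + r)*(-2 + r) = (-2 + r)²)
I = -1 (I = 1*(-1) = -1)
(2*46)*((D(1, 6)*3)*I) = (2*46)*(((-2 + 6)²*3)*(-1)) = 92*((4²*3)*(-1)) = 92*((16*3)*(-1)) = 92*(48*(-1)) = 92*(-48) = -4416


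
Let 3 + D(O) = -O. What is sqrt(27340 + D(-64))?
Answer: sqrt(27401) ≈ 165.53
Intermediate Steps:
D(O) = -3 - O
sqrt(27340 + D(-64)) = sqrt(27340 + (-3 - 1*(-64))) = sqrt(27340 + (-3 + 64)) = sqrt(27340 + 61) = sqrt(27401)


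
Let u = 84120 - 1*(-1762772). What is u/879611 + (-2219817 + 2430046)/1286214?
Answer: 2560418087807/1131367982754 ≈ 2.2631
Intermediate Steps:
u = 1846892 (u = 84120 + 1762772 = 1846892)
u/879611 + (-2219817 + 2430046)/1286214 = 1846892/879611 + (-2219817 + 2430046)/1286214 = 1846892*(1/879611) + 210229*(1/1286214) = 1846892/879611 + 210229/1286214 = 2560418087807/1131367982754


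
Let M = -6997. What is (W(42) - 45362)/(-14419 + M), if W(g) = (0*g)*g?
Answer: 22681/10708 ≈ 2.1181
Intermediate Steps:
W(g) = 0 (W(g) = 0*g = 0)
(W(42) - 45362)/(-14419 + M) = (0 - 45362)/(-14419 - 6997) = -45362/(-21416) = -45362*(-1/21416) = 22681/10708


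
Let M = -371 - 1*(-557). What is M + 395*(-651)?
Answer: -256959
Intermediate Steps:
M = 186 (M = -371 + 557 = 186)
M + 395*(-651) = 186 + 395*(-651) = 186 - 257145 = -256959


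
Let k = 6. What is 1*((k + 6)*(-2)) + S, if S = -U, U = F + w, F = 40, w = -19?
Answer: -45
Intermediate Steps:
U = 21 (U = 40 - 19 = 21)
S = -21 (S = -1*21 = -21)
1*((k + 6)*(-2)) + S = 1*((6 + 6)*(-2)) - 21 = 1*(12*(-2)) - 21 = 1*(-24) - 21 = -24 - 21 = -45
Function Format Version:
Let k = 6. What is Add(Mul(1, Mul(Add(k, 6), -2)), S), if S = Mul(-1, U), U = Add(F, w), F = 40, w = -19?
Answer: -45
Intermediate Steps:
U = 21 (U = Add(40, -19) = 21)
S = -21 (S = Mul(-1, 21) = -21)
Add(Mul(1, Mul(Add(k, 6), -2)), S) = Add(Mul(1, Mul(Add(6, 6), -2)), -21) = Add(Mul(1, Mul(12, -2)), -21) = Add(Mul(1, -24), -21) = Add(-24, -21) = -45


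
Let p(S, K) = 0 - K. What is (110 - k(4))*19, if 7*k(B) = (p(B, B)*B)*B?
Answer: 15846/7 ≈ 2263.7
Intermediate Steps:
p(S, K) = -K
k(B) = -B³/7 (k(B) = (((-B)*B)*B)/7 = ((-B²)*B)/7 = (-B³)/7 = -B³/7)
(110 - k(4))*19 = (110 - (-1)*4³/7)*19 = (110 - (-1)*64/7)*19 = (110 - 1*(-64/7))*19 = (110 + 64/7)*19 = (834/7)*19 = 15846/7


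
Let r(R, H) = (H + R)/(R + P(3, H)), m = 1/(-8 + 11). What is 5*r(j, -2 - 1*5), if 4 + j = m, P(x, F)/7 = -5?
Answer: 40/29 ≈ 1.3793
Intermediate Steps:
m = ⅓ (m = 1/3 = ⅓ ≈ 0.33333)
P(x, F) = -35 (P(x, F) = 7*(-5) = -35)
j = -11/3 (j = -4 + ⅓ = -11/3 ≈ -3.6667)
r(R, H) = (H + R)/(-35 + R) (r(R, H) = (H + R)/(R - 35) = (H + R)/(-35 + R))
5*r(j, -2 - 1*5) = 5*(((-2 - 1*5) - 11/3)/(-35 - 11/3)) = 5*(((-2 - 5) - 11/3)/(-116/3)) = 5*(-3*(-7 - 11/3)/116) = 5*(-3/116*(-32/3)) = 5*(8/29) = 40/29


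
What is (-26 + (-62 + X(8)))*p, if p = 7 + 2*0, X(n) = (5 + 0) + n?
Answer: -525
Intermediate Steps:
X(n) = 5 + n
p = 7 (p = 7 + 0 = 7)
(-26 + (-62 + X(8)))*p = (-26 + (-62 + (5 + 8)))*7 = (-26 + (-62 + 13))*7 = (-26 - 49)*7 = -75*7 = -525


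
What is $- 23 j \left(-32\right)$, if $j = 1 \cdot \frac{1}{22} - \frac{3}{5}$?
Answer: $- \frac{22448}{55} \approx -408.15$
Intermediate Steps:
$j = - \frac{61}{110}$ ($j = 1 \cdot \frac{1}{22} - \frac{3}{5} = \frac{1}{22} - \frac{3}{5} = - \frac{61}{110} \approx -0.55455$)
$- 23 j \left(-32\right) = \left(-23\right) \left(- \frac{61}{110}\right) \left(-32\right) = \frac{1403}{110} \left(-32\right) = - \frac{22448}{55}$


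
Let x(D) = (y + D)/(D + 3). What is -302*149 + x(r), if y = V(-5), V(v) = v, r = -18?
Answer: -674947/15 ≈ -44996.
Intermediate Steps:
y = -5
x(D) = (-5 + D)/(3 + D) (x(D) = (-5 + D)/(D + 3) = (-5 + D)/(3 + D))
-302*149 + x(r) = -302*149 + (-5 - 18)/(3 - 18) = -44998 - 23/(-15) = -44998 - 1/15*(-23) = -44998 + 23/15 = -674947/15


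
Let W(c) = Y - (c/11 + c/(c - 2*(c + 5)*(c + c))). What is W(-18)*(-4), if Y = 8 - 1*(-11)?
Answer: -48080/583 ≈ -82.470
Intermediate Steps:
Y = 19 (Y = 8 + 11 = 19)
W(c) = 19 - c/11 - c/(c - 4*c*(5 + c)) (W(c) = 19 - (c/11 + c/(c - 2*(c + 5)*(c + c))) = 19 - (c*(1/11) + c/(c - 2*(5 + c)*2*c)) = 19 - (c/11 + c/(c - 4*c*(5 + c))) = 19 + (-c/11 - c/(c - 4*c*(5 + c))) = 19 - c/11 - c/(c - 4*c*(5 + c)))
W(-18)*(-4) = ((3982 - 4*(-18)² + 817*(-18))/(11*(19 + 4*(-18))))*(-4) = ((3982 - 4*324 - 14706)/(11*(19 - 72)))*(-4) = ((1/11)*(3982 - 1296 - 14706)/(-53))*(-4) = ((1/11)*(-1/53)*(-12020))*(-4) = (12020/583)*(-4) = -48080/583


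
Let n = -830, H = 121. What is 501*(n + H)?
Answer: -355209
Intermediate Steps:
501*(n + H) = 501*(-830 + 121) = 501*(-709) = -355209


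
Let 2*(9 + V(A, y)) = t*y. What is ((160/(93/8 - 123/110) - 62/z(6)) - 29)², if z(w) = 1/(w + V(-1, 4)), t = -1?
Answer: 1875428908369/21372129 ≈ 87751.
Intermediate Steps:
V(A, y) = -9 - y/2 (V(A, y) = -9 + (-y)/2 = -9 - y/2)
z(w) = 1/(-11 + w) (z(w) = 1/(w + (-9 - ½*4)) = 1/(w + (-9 - 2)) = 1/(w - 11) = 1/(-11 + w))
((160/(93/8 - 123/110) - 62/z(6)) - 29)² = ((160/(93/8 - 123/110) - 62/(1/(-11 + 6))) - 29)² = ((160/(93*(⅛) - 123*1/110) - 62/(1/(-5))) - 29)² = ((160/(93/8 - 123/110) - 62/(-⅕)) - 29)² = ((160/(4623/440) - 62*(-5)) - 29)² = ((160*(440/4623) + 310) - 29)² = ((70400/4623 + 310) - 29)² = (1503530/4623 - 29)² = (1369463/4623)² = 1875428908369/21372129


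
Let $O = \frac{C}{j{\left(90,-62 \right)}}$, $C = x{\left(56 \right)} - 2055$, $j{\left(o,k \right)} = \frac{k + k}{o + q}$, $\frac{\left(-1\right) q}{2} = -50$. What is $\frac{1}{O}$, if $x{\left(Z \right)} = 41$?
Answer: $\frac{31}{95665} \approx 0.00032405$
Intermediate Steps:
$q = 100$ ($q = \left(-2\right) \left(-50\right) = 100$)
$j{\left(o,k \right)} = \frac{2 k}{100 + o}$ ($j{\left(o,k \right)} = \frac{k + k}{o + 100} = \frac{2 k}{100 + o}$)
$C = -2014$ ($C = 41 - 2055 = -2014$)
$O = \frac{95665}{31}$ ($O = - \frac{2014}{2 \left(-62\right) \frac{1}{100 + 90}} = - \frac{2014}{2 \left(-62\right) \frac{1}{190}} = - \frac{2014}{- \frac{62}{95}} = \left(-2014\right) \left(- \frac{95}{62}\right) = \frac{95665}{31} \approx 3086.0$)
$\frac{1}{O} = \frac{1}{\frac{95665}{31}} = \frac{31}{95665}$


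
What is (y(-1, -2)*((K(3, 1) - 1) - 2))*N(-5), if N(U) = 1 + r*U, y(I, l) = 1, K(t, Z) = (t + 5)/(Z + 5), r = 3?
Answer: 70/3 ≈ 23.333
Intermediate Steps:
K(t, Z) = (5 + t)/(5 + Z)
N(U) = 1 + 3*U
(y(-1, -2)*((K(3, 1) - 1) - 2))*N(-5) = (1*(((5 + 3)/(5 + 1) - 1) - 2))*(1 + 3*(-5)) = (1*((8/6 - 1) - 2))*(1 - 15) = (1*(((1/6)*8 - 1) - 2))*(-14) = (1*((4/3 - 1) - 2))*(-14) = (1*(1/3 - 2))*(-14) = (1*(-5/3))*(-14) = -5/3*(-14) = 70/3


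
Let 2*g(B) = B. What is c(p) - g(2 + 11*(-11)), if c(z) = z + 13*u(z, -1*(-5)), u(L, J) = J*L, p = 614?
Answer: 81167/2 ≈ 40584.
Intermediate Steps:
g(B) = B/2
c(z) = 66*z (c(z) = z + 13*((-1*(-5))*z) = z + 13*(5*z) = z + 65*z = 66*z)
c(p) - g(2 + 11*(-11)) = 66*614 - (2 + 11*(-11))/2 = 40524 - (2 - 121)/2 = 40524 - (-119)/2 = 40524 - 1*(-119/2) = 40524 + 119/2 = 81167/2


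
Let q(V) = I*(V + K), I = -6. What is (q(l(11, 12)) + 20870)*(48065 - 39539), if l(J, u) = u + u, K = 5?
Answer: 176454096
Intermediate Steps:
l(J, u) = 2*u
q(V) = -30 - 6*V (q(V) = -6*(V + 5) = -6*(5 + V) = -30 - 6*V)
(q(l(11, 12)) + 20870)*(48065 - 39539) = ((-30 - 12*12) + 20870)*(48065 - 39539) = ((-30 - 6*24) + 20870)*8526 = ((-30 - 144) + 20870)*8526 = (-174 + 20870)*8526 = 20696*8526 = 176454096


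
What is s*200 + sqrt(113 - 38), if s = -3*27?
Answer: -16200 + 5*sqrt(3) ≈ -16191.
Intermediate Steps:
s = -81
s*200 + sqrt(113 - 38) = -81*200 + sqrt(113 - 38) = -16200 + sqrt(75) = -16200 + 5*sqrt(3)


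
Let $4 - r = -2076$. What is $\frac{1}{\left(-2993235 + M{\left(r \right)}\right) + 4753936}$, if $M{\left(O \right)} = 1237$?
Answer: $\frac{1}{1761938} \approx 5.6756 \cdot 10^{-7}$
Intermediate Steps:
$r = 2080$ ($r = 4 - -2076 = 4 + 2076 = 2080$)
$\frac{1}{\left(-2993235 + M{\left(r \right)}\right) + 4753936} = \frac{1}{\left(-2993235 + 1237\right) + 4753936} = \frac{1}{-2991998 + 4753936} = \frac{1}{1761938}$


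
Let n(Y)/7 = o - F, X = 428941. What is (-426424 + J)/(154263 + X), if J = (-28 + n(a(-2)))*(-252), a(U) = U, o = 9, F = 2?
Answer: -107929/145801 ≈ -0.74025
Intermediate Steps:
n(Y) = 49 (n(Y) = 7*(9 - 1*2) = 7*(9 - 2) = 7*7 = 49)
J = -5292 (J = (-28 + 49)*(-252) = 21*(-252) = -5292)
(-426424 + J)/(154263 + X) = (-426424 - 5292)/(154263 + 428941) = -431716/583204 = -431716*1/583204 = -107929/145801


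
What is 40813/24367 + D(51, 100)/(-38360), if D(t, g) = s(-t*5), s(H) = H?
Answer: 44908579/26706232 ≈ 1.6816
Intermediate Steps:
D(t, g) = -5*t (D(t, g) = -t*5 = -5*t)
40813/24367 + D(51, 100)/(-38360) = 40813/24367 - 5*51/(-38360) = 40813*(1/24367) - 255*(-1/38360) = 40813/24367 + 51/7672 = 44908579/26706232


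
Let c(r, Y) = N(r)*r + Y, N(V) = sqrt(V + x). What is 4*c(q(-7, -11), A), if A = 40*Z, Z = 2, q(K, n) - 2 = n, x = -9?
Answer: 320 - 108*I*sqrt(2) ≈ 320.0 - 152.74*I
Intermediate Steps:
q(K, n) = 2 + n
N(V) = sqrt(-9 + V) (N(V) = sqrt(V - 9) = sqrt(-9 + V))
A = 80 (A = 40*2 = 80)
c(r, Y) = Y + r*sqrt(-9 + r) (c(r, Y) = sqrt(-9 + r)*r + Y = r*sqrt(-9 + r) + Y = Y + r*sqrt(-9 + r))
4*c(q(-7, -11), A) = 4*(80 + (2 - 11)*sqrt(-9 + (2 - 11))) = 4*(80 - 9*sqrt(-9 - 9)) = 4*(80 - 27*I*sqrt(2)) = 320 - 108*I*sqrt(2)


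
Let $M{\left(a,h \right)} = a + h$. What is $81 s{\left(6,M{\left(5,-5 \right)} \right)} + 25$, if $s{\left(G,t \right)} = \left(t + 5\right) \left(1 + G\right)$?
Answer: $2860$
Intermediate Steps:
$s{\left(G,t \right)} = \left(1 + G\right) \left(5 + t\right)$ ($s{\left(G,t \right)} = \left(5 + t\right) \left(1 + G\right) = \left(1 + G\right) \left(5 + t\right)$)
$81 s{\left(6,M{\left(5,-5 \right)} \right)} + 25 = 81 \left(5 + \left(5 - 5\right) + 5 \cdot 6 + 6 \left(5 - 5\right)\right) + 25 = 81 \left(5 + 0 + 30 + 6 \cdot 0\right) + 25 = 81 \left(5 + 0 + 30 + 0\right) + 25 = 81 \cdot 35 + 25 = 2835 + 25 = 2860$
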